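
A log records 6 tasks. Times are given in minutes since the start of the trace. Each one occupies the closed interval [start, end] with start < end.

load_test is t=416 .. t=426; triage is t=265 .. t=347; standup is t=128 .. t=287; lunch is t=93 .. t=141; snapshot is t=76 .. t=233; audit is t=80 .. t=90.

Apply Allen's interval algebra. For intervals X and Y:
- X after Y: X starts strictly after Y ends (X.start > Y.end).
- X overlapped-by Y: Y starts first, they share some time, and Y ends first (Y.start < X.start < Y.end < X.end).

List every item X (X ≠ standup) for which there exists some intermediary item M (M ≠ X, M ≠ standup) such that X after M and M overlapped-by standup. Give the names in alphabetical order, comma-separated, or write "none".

Target standup = [t=128, t=287].
Intermediaries M with M overlapped-by standup: triage.
Via triage — items with X after triage: load_test.
Union: load_test.

load_test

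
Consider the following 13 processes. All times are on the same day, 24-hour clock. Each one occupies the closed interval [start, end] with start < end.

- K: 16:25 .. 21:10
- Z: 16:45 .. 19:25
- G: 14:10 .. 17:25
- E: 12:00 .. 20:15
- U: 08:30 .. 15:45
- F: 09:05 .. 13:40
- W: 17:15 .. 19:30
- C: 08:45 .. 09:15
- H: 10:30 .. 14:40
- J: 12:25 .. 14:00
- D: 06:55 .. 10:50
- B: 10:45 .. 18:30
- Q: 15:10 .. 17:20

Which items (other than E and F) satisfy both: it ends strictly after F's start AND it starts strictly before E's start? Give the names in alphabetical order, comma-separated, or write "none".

Conditions: its end is strictly after F's start (X.end > 09:05) AND its start is strictly before E's start (X.start < 12:00).
B: end 18:30 > 09:05? ✓; start 10:45 < 12:00? ✓ → yes.
C: end 09:15 > 09:05? ✓; start 08:45 < 12:00? ✓ → yes.
D: end 10:50 > 09:05? ✓; start 06:55 < 12:00? ✓ → yes.
G: end 17:25 > 09:05? ✓; start 14:10 < 12:00? ✗ → no.
H: end 14:40 > 09:05? ✓; start 10:30 < 12:00? ✓ → yes.
J: end 14:00 > 09:05? ✓; start 12:25 < 12:00? ✗ → no.
K: end 21:10 > 09:05? ✓; start 16:25 < 12:00? ✗ → no.
Q: end 17:20 > 09:05? ✓; start 15:10 < 12:00? ✗ → no.
U: end 15:45 > 09:05? ✓; start 08:30 < 12:00? ✓ → yes.
W: end 19:30 > 09:05? ✓; start 17:15 < 12:00? ✗ → no.
Z: end 19:25 > 09:05? ✓; start 16:45 < 12:00? ✗ → no.
Result: B, C, D, H, U.

B, C, D, H, U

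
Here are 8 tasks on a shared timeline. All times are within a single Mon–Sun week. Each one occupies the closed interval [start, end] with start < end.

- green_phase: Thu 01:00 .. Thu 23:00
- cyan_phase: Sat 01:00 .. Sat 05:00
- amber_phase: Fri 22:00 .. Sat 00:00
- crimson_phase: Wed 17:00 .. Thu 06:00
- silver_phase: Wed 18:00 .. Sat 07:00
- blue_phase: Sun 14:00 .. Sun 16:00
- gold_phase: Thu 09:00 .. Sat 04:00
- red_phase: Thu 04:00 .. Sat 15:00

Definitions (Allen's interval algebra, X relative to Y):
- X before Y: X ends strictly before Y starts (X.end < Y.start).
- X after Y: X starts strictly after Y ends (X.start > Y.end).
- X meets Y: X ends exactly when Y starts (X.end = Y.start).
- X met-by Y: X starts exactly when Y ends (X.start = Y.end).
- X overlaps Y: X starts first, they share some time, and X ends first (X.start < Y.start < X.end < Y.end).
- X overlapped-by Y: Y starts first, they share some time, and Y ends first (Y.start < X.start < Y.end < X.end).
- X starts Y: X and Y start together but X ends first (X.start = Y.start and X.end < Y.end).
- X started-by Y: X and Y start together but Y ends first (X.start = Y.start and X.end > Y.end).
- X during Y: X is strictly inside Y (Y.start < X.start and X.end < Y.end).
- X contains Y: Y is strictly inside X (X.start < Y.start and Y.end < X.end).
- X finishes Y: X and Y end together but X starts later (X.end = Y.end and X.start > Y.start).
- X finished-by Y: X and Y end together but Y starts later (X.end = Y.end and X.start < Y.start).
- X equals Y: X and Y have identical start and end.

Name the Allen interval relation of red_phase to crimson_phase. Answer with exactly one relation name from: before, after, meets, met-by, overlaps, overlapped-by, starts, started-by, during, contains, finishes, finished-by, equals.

red_phase = [Thu 04:00, Sat 15:00]; crimson_phase = [Wed 17:00, Thu 06:00].
Compare endpoints: red_phase.start > crimson_phase.start, red_phase.start < crimson_phase.end, red_phase.end > crimson_phase.start, red_phase.end > crimson_phase.end.
That pattern is 'overlapped-by'.

overlapped-by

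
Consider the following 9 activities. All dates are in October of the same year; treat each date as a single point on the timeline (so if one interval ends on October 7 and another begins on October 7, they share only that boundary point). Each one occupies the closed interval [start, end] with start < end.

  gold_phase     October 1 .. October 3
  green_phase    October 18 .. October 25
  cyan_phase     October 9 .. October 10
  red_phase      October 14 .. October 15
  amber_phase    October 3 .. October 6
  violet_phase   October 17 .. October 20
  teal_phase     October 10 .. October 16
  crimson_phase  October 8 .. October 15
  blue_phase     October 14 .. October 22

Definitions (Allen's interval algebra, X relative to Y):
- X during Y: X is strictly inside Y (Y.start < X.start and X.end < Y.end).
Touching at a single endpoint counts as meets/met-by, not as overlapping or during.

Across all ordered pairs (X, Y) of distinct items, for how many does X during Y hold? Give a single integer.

Checking all 72 ordered pairs for relation 'during'; matching pairs in alphabetical order:
(cyan_phase, crimson_phase): cyan_phase during crimson_phase ✓
(red_phase, teal_phase): red_phase during teal_phase ✓
(violet_phase, blue_phase): violet_phase during blue_phase ✓
Count: 3.

3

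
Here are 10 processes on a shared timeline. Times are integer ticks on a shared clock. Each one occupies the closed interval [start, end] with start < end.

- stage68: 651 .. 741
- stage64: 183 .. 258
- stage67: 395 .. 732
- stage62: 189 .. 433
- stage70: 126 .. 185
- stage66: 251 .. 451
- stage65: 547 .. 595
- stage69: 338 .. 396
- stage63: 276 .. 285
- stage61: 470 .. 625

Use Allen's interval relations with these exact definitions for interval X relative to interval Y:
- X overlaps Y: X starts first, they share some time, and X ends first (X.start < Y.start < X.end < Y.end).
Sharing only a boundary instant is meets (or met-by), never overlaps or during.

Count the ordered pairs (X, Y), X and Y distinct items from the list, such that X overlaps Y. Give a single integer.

8

Checking all 90 ordered pairs for relation 'overlaps'; matching pairs in alphabetical order:
(stage62, stage66): stage62 overlaps stage66 ✓
(stage62, stage67): stage62 overlaps stage67 ✓
(stage64, stage62): stage64 overlaps stage62 ✓
(stage64, stage66): stage64 overlaps stage66 ✓
(stage66, stage67): stage66 overlaps stage67 ✓
(stage67, stage68): stage67 overlaps stage68 ✓
(stage69, stage67): stage69 overlaps stage67 ✓
(stage70, stage64): stage70 overlaps stage64 ✓
Count: 8.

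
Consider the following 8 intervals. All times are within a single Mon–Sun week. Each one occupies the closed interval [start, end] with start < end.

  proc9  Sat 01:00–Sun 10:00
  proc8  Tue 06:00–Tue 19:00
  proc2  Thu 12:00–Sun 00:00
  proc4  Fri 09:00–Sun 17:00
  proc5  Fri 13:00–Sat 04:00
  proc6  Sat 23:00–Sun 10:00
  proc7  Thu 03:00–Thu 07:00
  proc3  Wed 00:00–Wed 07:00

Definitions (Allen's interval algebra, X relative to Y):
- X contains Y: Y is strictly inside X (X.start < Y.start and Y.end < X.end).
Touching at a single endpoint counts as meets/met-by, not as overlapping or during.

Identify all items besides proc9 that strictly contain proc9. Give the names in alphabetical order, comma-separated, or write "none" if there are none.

proc4

Target proc9 = [Sat 01:00, Sun 10:00].
proc2 [Thu 12:00, Sun 00:00] → overlaps → no.
proc3 [Wed 00:00, Wed 07:00] → before → no.
proc4 [Fri 09:00, Sun 17:00] → contains → yes.
proc5 [Fri 13:00, Sat 04:00] → overlaps → no.
proc6 [Sat 23:00, Sun 10:00] → finishes → no.
proc7 [Thu 03:00, Thu 07:00] → before → no.
proc8 [Tue 06:00, Tue 19:00] → before → no.
Result: proc4.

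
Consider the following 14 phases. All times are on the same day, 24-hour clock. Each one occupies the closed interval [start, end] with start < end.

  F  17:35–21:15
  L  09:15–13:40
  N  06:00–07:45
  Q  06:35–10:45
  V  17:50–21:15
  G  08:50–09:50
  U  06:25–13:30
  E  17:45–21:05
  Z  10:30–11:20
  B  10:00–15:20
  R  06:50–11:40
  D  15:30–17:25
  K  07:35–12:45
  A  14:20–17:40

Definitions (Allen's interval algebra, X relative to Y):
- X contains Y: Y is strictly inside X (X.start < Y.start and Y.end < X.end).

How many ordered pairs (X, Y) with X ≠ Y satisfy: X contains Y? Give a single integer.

14

Checking all 182 ordered pairs for relation 'contains'; matching pairs in alphabetical order:
(A, D): A contains D ✓
(B, Z): B contains Z ✓
(F, E): F contains E ✓
(K, G): K contains G ✓
(K, Z): K contains Z ✓
(L, Z): L contains Z ✓
(Q, G): Q contains G ✓
(R, G): R contains G ✓
(R, Z): R contains Z ✓
(U, G): U contains G ✓
(U, K): U contains K ✓
(U, Q): U contains Q ✓
(U, R): U contains R ✓
(U, Z): U contains Z ✓
Count: 14.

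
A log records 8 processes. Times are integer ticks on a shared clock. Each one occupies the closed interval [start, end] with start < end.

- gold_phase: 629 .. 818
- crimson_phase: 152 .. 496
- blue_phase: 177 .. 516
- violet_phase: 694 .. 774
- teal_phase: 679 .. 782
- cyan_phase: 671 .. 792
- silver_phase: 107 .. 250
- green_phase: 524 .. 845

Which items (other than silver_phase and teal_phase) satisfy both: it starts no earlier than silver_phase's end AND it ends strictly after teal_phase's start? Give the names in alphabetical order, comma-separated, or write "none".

cyan_phase, gold_phase, green_phase, violet_phase

Conditions: its start is no earlier than silver_phase's end (X.start >= 250) AND its end is strictly after teal_phase's start (X.end > 679).
blue_phase: start 177 >= 250? ✗; end 516 > 679? ✗ → no.
crimson_phase: start 152 >= 250? ✗; end 496 > 679? ✗ → no.
cyan_phase: start 671 >= 250? ✓; end 792 > 679? ✓ → yes.
gold_phase: start 629 >= 250? ✓; end 818 > 679? ✓ → yes.
green_phase: start 524 >= 250? ✓; end 845 > 679? ✓ → yes.
violet_phase: start 694 >= 250? ✓; end 774 > 679? ✓ → yes.
Result: cyan_phase, gold_phase, green_phase, violet_phase.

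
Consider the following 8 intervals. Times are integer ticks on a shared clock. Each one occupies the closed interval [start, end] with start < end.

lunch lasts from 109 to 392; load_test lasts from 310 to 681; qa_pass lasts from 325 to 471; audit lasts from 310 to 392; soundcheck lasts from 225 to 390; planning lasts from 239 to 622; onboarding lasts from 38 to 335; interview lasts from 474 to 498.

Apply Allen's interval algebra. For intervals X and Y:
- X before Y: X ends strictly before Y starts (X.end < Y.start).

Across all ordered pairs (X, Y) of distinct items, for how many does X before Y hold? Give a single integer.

Checking all 56 ordered pairs for relation 'before'; matching pairs in alphabetical order:
(audit, interview): audit before interview ✓
(lunch, interview): lunch before interview ✓
(onboarding, interview): onboarding before interview ✓
(qa_pass, interview): qa_pass before interview ✓
(soundcheck, interview): soundcheck before interview ✓
Count: 5.

5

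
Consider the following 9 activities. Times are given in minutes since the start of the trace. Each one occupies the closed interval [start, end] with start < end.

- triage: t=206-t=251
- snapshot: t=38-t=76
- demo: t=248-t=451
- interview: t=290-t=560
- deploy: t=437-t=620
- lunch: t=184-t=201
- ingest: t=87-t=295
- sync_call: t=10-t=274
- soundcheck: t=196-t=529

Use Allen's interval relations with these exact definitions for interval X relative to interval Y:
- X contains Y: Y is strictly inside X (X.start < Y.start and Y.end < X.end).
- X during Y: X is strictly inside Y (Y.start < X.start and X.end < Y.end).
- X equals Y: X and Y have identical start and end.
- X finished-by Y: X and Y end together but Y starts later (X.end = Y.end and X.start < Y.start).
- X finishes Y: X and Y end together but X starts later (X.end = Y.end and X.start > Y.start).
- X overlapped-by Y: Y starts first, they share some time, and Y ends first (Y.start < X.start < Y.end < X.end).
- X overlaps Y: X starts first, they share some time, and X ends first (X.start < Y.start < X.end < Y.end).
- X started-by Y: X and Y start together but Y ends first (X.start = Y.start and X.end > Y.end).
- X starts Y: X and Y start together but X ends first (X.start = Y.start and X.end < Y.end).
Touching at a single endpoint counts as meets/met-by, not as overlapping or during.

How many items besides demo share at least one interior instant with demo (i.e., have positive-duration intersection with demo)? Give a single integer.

6

Target demo = [t=248, t=451].
deploy [t=437, t=620] → overlapped-by → counts.
ingest [t=87, t=295] → overlaps → counts.
interview [t=290, t=560] → overlapped-by → counts.
lunch [t=184, t=201] → before → no.
snapshot [t=38, t=76] → before → no.
soundcheck [t=196, t=529] → contains → counts.
sync_call [t=10, t=274] → overlaps → counts.
triage [t=206, t=251] → overlaps → counts.
Total: 6.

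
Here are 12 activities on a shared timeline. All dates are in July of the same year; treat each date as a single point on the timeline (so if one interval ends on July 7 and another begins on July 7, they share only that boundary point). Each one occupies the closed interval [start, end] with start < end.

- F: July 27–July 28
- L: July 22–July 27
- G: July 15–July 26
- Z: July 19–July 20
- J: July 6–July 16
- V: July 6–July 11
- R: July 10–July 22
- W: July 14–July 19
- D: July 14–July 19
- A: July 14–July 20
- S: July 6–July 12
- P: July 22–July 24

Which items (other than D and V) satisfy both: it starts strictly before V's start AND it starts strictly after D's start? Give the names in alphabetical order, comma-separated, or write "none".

Conditions: its start is strictly before V's start (X.start < July 6) AND its start is strictly after D's start (X.start > July 14).
A: start July 14 < July 6? ✗; start July 14 > July 14? ✗ → no.
F: start July 27 < July 6? ✗; start July 27 > July 14? ✓ → no.
G: start July 15 < July 6? ✗; start July 15 > July 14? ✓ → no.
J: start July 6 < July 6? ✗; start July 6 > July 14? ✗ → no.
L: start July 22 < July 6? ✗; start July 22 > July 14? ✓ → no.
P: start July 22 < July 6? ✗; start July 22 > July 14? ✓ → no.
R: start July 10 < July 6? ✗; start July 10 > July 14? ✗ → no.
S: start July 6 < July 6? ✗; start July 6 > July 14? ✗ → no.
W: start July 14 < July 6? ✗; start July 14 > July 14? ✗ → no.
Z: start July 19 < July 6? ✗; start July 19 > July 14? ✓ → no.
Result: none.

none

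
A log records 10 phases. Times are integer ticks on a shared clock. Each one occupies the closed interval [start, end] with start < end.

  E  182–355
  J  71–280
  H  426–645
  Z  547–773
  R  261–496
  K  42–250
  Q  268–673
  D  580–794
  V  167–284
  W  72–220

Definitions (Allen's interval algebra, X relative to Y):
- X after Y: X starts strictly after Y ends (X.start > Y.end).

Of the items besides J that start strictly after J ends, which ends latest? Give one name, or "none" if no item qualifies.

D

Target J = [71, 280].
D [580, 794] → after → candidate.
E [182, 355] → overlapped-by → excluded.
H [426, 645] → after → candidate.
K [42, 250] → overlaps → excluded.
Q [268, 673] → overlapped-by → excluded.
R [261, 496] → overlapped-by → excluded.
V [167, 284] → overlapped-by → excluded.
W [72, 220] → during → excluded.
Z [547, 773] → after → candidate.
Among candidates, latest end is 794 → D.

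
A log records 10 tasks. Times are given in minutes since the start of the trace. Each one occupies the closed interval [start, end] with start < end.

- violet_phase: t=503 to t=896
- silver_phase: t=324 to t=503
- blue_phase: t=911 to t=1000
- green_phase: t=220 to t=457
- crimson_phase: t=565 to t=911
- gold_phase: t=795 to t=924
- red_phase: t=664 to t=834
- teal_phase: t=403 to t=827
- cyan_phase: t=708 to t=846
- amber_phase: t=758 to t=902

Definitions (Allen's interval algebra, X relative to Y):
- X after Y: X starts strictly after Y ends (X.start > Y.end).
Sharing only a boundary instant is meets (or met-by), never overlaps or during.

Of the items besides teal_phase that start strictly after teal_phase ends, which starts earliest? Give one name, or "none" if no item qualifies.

Target teal_phase = [t=403, t=827].
amber_phase [t=758, t=902] → overlapped-by → excluded.
blue_phase [t=911, t=1000] → after → candidate.
crimson_phase [t=565, t=911] → overlapped-by → excluded.
cyan_phase [t=708, t=846] → overlapped-by → excluded.
gold_phase [t=795, t=924] → overlapped-by → excluded.
green_phase [t=220, t=457] → overlaps → excluded.
red_phase [t=664, t=834] → overlapped-by → excluded.
silver_phase [t=324, t=503] → overlaps → excluded.
violet_phase [t=503, t=896] → overlapped-by → excluded.
Among candidates, earliest start is t=911 → blue_phase.

blue_phase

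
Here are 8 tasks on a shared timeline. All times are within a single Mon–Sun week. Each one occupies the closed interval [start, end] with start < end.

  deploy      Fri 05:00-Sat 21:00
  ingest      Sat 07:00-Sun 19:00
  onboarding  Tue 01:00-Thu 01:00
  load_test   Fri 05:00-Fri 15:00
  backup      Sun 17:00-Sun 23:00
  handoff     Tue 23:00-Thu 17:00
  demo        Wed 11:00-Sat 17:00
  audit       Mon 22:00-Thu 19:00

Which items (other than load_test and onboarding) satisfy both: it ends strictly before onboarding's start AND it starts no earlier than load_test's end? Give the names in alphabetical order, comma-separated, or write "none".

none

Conditions: its end is strictly before onboarding's start (X.end < Tue 01:00) AND its start is no earlier than load_test's end (X.start >= Fri 15:00).
audit: end Thu 19:00 < Tue 01:00? ✗; start Mon 22:00 >= Fri 15:00? ✗ → no.
backup: end Sun 23:00 < Tue 01:00? ✗; start Sun 17:00 >= Fri 15:00? ✓ → no.
demo: end Sat 17:00 < Tue 01:00? ✗; start Wed 11:00 >= Fri 15:00? ✗ → no.
deploy: end Sat 21:00 < Tue 01:00? ✗; start Fri 05:00 >= Fri 15:00? ✗ → no.
handoff: end Thu 17:00 < Tue 01:00? ✗; start Tue 23:00 >= Fri 15:00? ✗ → no.
ingest: end Sun 19:00 < Tue 01:00? ✗; start Sat 07:00 >= Fri 15:00? ✓ → no.
Result: none.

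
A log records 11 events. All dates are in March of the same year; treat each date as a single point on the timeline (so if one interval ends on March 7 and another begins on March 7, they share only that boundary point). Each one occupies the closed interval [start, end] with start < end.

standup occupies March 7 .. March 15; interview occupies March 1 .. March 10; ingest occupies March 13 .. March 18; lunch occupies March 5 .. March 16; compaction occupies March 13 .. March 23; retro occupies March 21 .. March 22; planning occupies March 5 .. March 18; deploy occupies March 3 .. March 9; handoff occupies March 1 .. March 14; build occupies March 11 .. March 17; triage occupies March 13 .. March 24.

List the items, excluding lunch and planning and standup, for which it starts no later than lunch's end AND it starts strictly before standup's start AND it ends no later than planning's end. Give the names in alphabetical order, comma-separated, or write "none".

Conditions: its start is no later than lunch's end (X.start <= March 16) AND its start is strictly before standup's start (X.start < March 7) AND its end is no later than planning's end (X.end <= March 18).
build: start March 11 <= March 16? ✓; start March 11 < March 7? ✗; end March 17 <= March 18? ✓ → no.
compaction: start March 13 <= March 16? ✓; start March 13 < March 7? ✗; end March 23 <= March 18? ✗ → no.
deploy: start March 3 <= March 16? ✓; start March 3 < March 7? ✓; end March 9 <= March 18? ✓ → yes.
handoff: start March 1 <= March 16? ✓; start March 1 < March 7? ✓; end March 14 <= March 18? ✓ → yes.
ingest: start March 13 <= March 16? ✓; start March 13 < March 7? ✗; end March 18 <= March 18? ✓ → no.
interview: start March 1 <= March 16? ✓; start March 1 < March 7? ✓; end March 10 <= March 18? ✓ → yes.
retro: start March 21 <= March 16? ✗; start March 21 < March 7? ✗; end March 22 <= March 18? ✗ → no.
triage: start March 13 <= March 16? ✓; start March 13 < March 7? ✗; end March 24 <= March 18? ✗ → no.
Result: deploy, handoff, interview.

deploy, handoff, interview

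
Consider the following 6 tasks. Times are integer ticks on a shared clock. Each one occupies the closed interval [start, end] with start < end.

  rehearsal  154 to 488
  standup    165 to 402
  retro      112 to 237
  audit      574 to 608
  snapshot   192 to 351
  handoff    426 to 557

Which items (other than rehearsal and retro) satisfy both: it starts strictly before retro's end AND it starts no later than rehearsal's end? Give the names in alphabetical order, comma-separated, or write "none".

snapshot, standup

Conditions: its start is strictly before retro's end (X.start < 237) AND its start is no later than rehearsal's end (X.start <= 488).
audit: start 574 < 237? ✗; start 574 <= 488? ✗ → no.
handoff: start 426 < 237? ✗; start 426 <= 488? ✓ → no.
snapshot: start 192 < 237? ✓; start 192 <= 488? ✓ → yes.
standup: start 165 < 237? ✓; start 165 <= 488? ✓ → yes.
Result: snapshot, standup.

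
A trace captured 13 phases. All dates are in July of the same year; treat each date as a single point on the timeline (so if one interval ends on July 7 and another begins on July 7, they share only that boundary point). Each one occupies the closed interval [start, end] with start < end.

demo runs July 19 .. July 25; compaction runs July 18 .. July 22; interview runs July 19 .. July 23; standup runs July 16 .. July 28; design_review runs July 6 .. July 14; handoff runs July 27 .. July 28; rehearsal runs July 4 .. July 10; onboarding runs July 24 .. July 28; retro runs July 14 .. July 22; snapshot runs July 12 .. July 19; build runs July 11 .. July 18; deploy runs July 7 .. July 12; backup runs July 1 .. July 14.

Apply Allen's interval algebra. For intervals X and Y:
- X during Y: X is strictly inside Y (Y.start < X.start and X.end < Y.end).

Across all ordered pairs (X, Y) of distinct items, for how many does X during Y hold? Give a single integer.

Checking all 156 ordered pairs for relation 'during'; matching pairs in alphabetical order:
(compaction, standup): compaction during standup ✓
(demo, standup): demo during standup ✓
(deploy, backup): deploy during backup ✓
(deploy, design_review): deploy during design_review ✓
(interview, standup): interview during standup ✓
(rehearsal, backup): rehearsal during backup ✓
Count: 6.

6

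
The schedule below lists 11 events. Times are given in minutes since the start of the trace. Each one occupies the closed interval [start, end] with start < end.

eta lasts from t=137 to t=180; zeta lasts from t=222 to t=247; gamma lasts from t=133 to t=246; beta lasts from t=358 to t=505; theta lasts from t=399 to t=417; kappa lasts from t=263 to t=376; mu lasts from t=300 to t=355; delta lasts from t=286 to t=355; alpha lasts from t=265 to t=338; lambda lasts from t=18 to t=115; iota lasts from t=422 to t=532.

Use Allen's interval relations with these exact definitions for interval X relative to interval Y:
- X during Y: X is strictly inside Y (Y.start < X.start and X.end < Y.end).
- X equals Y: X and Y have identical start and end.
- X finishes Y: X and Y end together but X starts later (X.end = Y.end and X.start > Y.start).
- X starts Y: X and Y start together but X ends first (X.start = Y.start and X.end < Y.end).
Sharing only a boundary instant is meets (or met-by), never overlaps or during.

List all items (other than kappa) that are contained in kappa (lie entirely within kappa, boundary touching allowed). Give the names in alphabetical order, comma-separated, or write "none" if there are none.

Target kappa = [t=263, t=376].
alpha [t=265, t=338] → during → yes.
beta [t=358, t=505] → overlapped-by → no.
delta [t=286, t=355] → during → yes.
eta [t=137, t=180] → before → no.
gamma [t=133, t=246] → before → no.
iota [t=422, t=532] → after → no.
lambda [t=18, t=115] → before → no.
mu [t=300, t=355] → during → yes.
theta [t=399, t=417] → after → no.
zeta [t=222, t=247] → before → no.
Result: alpha, delta, mu.

alpha, delta, mu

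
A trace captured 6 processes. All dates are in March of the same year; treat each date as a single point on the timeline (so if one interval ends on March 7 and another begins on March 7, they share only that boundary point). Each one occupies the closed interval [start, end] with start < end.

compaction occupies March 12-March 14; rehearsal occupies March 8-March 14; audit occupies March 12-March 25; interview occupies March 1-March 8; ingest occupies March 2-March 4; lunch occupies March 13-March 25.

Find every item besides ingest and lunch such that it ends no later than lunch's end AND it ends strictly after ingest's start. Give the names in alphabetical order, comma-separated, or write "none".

audit, compaction, interview, rehearsal

Conditions: its end is no later than lunch's end (X.end <= March 25) AND its end is strictly after ingest's start (X.end > March 2).
audit: end March 25 <= March 25? ✓; end March 25 > March 2? ✓ → yes.
compaction: end March 14 <= March 25? ✓; end March 14 > March 2? ✓ → yes.
interview: end March 8 <= March 25? ✓; end March 8 > March 2? ✓ → yes.
rehearsal: end March 14 <= March 25? ✓; end March 14 > March 2? ✓ → yes.
Result: audit, compaction, interview, rehearsal.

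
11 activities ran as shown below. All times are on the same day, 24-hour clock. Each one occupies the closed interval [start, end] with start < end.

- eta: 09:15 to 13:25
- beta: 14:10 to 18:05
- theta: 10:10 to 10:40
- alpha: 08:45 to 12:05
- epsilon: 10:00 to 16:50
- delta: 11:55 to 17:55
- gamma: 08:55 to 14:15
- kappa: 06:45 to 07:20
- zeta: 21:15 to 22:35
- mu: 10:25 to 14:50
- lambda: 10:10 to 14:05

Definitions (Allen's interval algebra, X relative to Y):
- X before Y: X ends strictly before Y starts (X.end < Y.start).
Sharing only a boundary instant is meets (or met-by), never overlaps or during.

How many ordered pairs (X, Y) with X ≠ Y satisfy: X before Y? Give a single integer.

Checking all 110 ordered pairs for relation 'before'; matching pairs in alphabetical order:
(alpha, beta): alpha before beta ✓
(alpha, zeta): alpha before zeta ✓
(beta, zeta): beta before zeta ✓
(delta, zeta): delta before zeta ✓
(epsilon, zeta): epsilon before zeta ✓
(eta, beta): eta before beta ✓
(eta, zeta): eta before zeta ✓
(gamma, zeta): gamma before zeta ✓
(kappa, alpha): kappa before alpha ✓
(kappa, beta): kappa before beta ✓
(kappa, delta): kappa before delta ✓
(kappa, epsilon): kappa before epsilon ✓
(kappa, eta): kappa before eta ✓
(kappa, gamma): kappa before gamma ✓
(kappa, lambda): kappa before lambda ✓
(kappa, mu): kappa before mu ✓
(kappa, theta): kappa before theta ✓
(kappa, zeta): kappa before zeta ✓
(lambda, beta): lambda before beta ✓
(lambda, zeta): lambda before zeta ✓
(mu, zeta): mu before zeta ✓
(theta, beta): theta before beta ✓
(theta, delta): theta before delta ✓
(theta, zeta): theta before zeta ✓
Count: 24.

24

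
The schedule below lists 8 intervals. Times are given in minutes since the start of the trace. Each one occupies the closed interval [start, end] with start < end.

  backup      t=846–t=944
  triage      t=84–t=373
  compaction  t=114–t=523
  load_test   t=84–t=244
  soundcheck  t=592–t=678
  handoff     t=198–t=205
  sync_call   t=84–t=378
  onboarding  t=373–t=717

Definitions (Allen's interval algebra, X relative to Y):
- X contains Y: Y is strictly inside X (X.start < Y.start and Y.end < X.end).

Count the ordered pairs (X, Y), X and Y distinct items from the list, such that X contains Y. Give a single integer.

5

Checking all 56 ordered pairs for relation 'contains'; matching pairs in alphabetical order:
(compaction, handoff): compaction contains handoff ✓
(load_test, handoff): load_test contains handoff ✓
(onboarding, soundcheck): onboarding contains soundcheck ✓
(sync_call, handoff): sync_call contains handoff ✓
(triage, handoff): triage contains handoff ✓
Count: 5.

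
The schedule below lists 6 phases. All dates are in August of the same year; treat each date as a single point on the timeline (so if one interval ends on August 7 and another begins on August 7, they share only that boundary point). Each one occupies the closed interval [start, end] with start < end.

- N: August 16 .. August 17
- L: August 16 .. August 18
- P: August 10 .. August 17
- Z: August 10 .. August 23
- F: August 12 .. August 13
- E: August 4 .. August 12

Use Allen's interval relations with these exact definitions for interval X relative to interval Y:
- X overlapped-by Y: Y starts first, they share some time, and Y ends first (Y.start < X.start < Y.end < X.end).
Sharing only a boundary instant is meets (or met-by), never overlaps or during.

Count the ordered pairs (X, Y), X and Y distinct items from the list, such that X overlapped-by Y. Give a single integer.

Checking all 30 ordered pairs for relation 'overlapped-by'; matching pairs in alphabetical order:
(L, P): L overlapped-by P ✓
(P, E): P overlapped-by E ✓
(Z, E): Z overlapped-by E ✓
Count: 3.

3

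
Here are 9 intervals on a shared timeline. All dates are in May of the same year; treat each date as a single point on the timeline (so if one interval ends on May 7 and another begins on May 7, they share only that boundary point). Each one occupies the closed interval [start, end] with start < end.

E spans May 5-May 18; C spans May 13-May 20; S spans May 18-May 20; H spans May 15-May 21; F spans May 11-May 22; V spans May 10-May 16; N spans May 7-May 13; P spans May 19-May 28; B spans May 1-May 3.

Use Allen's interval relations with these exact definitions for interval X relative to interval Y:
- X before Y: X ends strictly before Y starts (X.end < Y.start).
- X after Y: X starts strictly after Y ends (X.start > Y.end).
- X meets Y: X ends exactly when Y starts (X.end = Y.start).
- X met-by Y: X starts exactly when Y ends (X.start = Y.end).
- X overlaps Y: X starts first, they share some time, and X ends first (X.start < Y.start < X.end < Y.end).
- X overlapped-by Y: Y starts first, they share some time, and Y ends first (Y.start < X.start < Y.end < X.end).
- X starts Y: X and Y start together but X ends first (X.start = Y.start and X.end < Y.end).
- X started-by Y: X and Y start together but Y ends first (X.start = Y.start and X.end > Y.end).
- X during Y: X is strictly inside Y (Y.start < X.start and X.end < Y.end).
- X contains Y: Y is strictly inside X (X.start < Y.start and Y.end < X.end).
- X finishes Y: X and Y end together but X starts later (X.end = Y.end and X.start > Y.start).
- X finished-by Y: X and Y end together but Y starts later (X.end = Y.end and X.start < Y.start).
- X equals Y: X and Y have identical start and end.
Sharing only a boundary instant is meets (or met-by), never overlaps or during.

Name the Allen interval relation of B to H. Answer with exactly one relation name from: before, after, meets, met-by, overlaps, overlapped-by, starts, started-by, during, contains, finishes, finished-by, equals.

B = [May 1, May 3]; H = [May 15, May 21].
Compare endpoints: B.start < H.start, B.start < H.end, B.end < H.start, B.end < H.end.
That pattern is 'before'.

before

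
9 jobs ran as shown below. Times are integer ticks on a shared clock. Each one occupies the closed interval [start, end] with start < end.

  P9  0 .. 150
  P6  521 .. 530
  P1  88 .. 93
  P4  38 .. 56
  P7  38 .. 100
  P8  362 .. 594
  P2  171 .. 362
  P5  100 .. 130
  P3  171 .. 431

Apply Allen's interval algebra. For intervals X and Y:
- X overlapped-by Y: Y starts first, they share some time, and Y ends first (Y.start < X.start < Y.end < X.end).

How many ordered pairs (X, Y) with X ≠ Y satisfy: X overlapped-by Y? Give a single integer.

1

Checking all 72 ordered pairs for relation 'overlapped-by'; matching pairs in alphabetical order:
(P8, P3): P8 overlapped-by P3 ✓
Count: 1.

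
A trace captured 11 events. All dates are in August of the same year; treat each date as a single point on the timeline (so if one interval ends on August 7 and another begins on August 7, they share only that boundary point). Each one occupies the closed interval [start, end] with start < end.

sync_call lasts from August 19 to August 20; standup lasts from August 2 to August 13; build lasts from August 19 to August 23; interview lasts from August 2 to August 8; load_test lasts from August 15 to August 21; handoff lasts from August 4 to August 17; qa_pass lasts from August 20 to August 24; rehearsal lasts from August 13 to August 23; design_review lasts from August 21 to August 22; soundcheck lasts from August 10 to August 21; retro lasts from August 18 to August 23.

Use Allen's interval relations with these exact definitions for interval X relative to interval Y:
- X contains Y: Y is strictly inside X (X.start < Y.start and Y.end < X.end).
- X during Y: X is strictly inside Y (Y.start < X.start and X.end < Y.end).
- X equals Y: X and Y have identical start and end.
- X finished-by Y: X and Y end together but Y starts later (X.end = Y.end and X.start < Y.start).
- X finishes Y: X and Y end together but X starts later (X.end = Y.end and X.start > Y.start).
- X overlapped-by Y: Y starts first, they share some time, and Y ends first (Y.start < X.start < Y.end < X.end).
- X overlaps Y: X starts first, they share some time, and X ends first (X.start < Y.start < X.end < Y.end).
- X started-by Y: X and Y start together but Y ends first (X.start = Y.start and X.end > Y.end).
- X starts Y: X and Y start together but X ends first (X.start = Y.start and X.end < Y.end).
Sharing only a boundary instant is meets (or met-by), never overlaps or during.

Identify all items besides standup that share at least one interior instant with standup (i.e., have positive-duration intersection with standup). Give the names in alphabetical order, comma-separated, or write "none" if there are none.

Target standup = [August 2, August 13].
build [August 19, August 23] → after → no.
design_review [August 21, August 22] → after → no.
handoff [August 4, August 17] → overlapped-by → yes.
interview [August 2, August 8] → starts → yes.
load_test [August 15, August 21] → after → no.
qa_pass [August 20, August 24] → after → no.
rehearsal [August 13, August 23] → met-by → no.
retro [August 18, August 23] → after → no.
soundcheck [August 10, August 21] → overlapped-by → yes.
sync_call [August 19, August 20] → after → no.
Result: handoff, interview, soundcheck.

handoff, interview, soundcheck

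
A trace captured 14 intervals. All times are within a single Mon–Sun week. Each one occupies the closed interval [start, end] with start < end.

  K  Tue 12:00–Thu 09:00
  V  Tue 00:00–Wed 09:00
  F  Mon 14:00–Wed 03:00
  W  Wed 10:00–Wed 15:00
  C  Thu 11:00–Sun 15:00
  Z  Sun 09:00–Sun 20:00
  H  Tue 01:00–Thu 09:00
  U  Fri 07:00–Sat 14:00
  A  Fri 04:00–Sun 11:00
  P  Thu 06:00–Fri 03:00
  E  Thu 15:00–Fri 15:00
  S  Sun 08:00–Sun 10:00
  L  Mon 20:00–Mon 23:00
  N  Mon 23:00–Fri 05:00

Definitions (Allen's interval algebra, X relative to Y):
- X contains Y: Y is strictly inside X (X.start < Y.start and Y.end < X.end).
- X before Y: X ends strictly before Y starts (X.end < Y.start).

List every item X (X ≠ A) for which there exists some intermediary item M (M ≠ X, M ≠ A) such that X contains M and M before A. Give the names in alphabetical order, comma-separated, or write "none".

Target A = [Fri 04:00, Sun 11:00].
Intermediaries M with M before A: F, H, K, L, P, V, W.
Via F — items with X contains F: none.
Via H — items with X contains H: N.
Via K — items with X contains K: N.
Via L — items with X contains L: F.
Via P — items with X contains P: N.
Via V — items with X contains V: N.
Via W — items with X contains W: H, K, N.
Union: F, H, K, N.

F, H, K, N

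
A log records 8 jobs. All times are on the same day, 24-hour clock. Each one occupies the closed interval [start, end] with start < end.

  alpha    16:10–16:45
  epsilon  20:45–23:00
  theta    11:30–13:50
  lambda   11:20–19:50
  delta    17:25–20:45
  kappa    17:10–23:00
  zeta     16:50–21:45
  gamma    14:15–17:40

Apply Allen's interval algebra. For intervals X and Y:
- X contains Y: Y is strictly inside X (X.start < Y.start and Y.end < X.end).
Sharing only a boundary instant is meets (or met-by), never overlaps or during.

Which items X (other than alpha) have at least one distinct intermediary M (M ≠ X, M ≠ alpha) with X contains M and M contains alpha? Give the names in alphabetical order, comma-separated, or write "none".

lambda

Target alpha = [16:10, 16:45].
Intermediaries M with M contains alpha: gamma, lambda.
Via gamma — items with X contains gamma: lambda.
Via lambda — items with X contains lambda: none.
Union: lambda.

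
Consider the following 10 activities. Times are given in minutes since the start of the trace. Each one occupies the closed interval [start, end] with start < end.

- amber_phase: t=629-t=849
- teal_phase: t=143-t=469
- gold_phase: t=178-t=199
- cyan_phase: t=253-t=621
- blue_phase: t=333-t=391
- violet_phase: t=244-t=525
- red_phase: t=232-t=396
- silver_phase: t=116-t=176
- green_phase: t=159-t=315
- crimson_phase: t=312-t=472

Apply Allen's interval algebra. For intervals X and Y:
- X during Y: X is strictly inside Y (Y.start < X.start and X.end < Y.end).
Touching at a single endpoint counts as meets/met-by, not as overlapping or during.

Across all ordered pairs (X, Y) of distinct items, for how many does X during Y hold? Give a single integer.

11

Checking all 90 ordered pairs for relation 'during'; matching pairs in alphabetical order:
(blue_phase, crimson_phase): blue_phase during crimson_phase ✓
(blue_phase, cyan_phase): blue_phase during cyan_phase ✓
(blue_phase, red_phase): blue_phase during red_phase ✓
(blue_phase, teal_phase): blue_phase during teal_phase ✓
(blue_phase, violet_phase): blue_phase during violet_phase ✓
(crimson_phase, cyan_phase): crimson_phase during cyan_phase ✓
(crimson_phase, violet_phase): crimson_phase during violet_phase ✓
(gold_phase, green_phase): gold_phase during green_phase ✓
(gold_phase, teal_phase): gold_phase during teal_phase ✓
(green_phase, teal_phase): green_phase during teal_phase ✓
(red_phase, teal_phase): red_phase during teal_phase ✓
Count: 11.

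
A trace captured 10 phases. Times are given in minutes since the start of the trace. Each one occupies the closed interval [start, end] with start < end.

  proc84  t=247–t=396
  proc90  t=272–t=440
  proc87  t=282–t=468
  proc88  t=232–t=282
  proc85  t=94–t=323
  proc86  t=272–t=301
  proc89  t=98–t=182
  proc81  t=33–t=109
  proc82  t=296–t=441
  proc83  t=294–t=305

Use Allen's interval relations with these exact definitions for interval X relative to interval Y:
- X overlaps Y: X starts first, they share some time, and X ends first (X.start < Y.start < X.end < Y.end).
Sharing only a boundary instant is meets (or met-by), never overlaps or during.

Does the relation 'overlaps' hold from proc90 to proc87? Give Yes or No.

Yes

proc90 = [t=272, t=440], proc87 = [t=282, t=468].
Actual relation of proc90 to proc87: overlaps.
Asked whether 'overlaps' holds → Yes.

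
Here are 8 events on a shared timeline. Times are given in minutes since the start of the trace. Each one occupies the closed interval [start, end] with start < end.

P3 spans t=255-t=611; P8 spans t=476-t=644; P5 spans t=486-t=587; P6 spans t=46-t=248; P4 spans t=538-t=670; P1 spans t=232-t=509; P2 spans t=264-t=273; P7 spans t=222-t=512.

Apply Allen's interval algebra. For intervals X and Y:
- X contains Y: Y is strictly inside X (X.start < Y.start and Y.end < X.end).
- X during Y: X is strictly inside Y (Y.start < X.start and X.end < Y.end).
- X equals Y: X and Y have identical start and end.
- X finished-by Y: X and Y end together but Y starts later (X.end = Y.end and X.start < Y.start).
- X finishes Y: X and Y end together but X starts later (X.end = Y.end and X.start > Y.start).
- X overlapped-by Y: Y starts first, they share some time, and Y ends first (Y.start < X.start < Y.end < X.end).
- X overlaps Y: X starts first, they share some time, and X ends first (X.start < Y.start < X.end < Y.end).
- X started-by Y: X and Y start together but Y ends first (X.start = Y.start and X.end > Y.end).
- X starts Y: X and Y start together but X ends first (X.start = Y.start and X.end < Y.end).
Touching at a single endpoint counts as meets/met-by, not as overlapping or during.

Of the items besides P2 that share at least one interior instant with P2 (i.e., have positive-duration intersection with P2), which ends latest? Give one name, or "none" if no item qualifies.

P3

Target P2 = [t=264, t=273].
P1 [t=232, t=509] → contains → candidate.
P3 [t=255, t=611] → contains → candidate.
P4 [t=538, t=670] → after → excluded.
P5 [t=486, t=587] → after → excluded.
P6 [t=46, t=248] → before → excluded.
P7 [t=222, t=512] → contains → candidate.
P8 [t=476, t=644] → after → excluded.
Among candidates, latest end is t=611 → P3.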